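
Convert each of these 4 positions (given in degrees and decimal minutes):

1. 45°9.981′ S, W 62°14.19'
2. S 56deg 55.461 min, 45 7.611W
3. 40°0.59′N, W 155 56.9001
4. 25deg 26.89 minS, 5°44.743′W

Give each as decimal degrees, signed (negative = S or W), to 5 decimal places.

1. -45.16635, -62.23650
2. -56.92435, -45.12685
3. 40.00983, -155.94834
4. -25.44817, -5.74572

Point 1:
  Latitude: 45 + 9.981/60 = 45.166350
  S → negative
  Lon: 14.19′ = 0.236500°; total 62.236500
  W ⇒ negate
Point 2:
  Latitude: 55.461′ = 0.924350°; total 56.924350
  S → negative
  λ: 7.611′ = 0.126850°; total 45.126850
  hemisphere W, so the sign is −
Point 3:
  Latitude: 40 + 0.59/60 = 40.009833
  N → positive
  λ: 56.9001′ = 0.948335°; total 155.948335
  W → negative
Point 4:
  φ: 26.89′ = 0.448167°; total 25.448167
  hemisphere S, so the sign is −
  Longitude: 5 + 44.743/60 = 5.745717
  W ⇒ negate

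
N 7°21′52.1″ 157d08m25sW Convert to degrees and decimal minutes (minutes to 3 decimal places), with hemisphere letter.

Latitude: 21 + 52.1/60 = 21.86833′
Lon: seconds/60 = 0.41667; minutes = 8 + 0.41667 = 8.41667

7° 21.868′ N, 157° 8.417′ W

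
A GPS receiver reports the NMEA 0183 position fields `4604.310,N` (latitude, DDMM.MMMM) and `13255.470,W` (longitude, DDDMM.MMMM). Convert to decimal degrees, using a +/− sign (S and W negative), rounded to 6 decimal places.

Latitude: degrees = first 2 digits = 46, minutes = 4.31; 46 + 4.31/60 = 46.0718333
N → positive
Longitude: degrees = first 3 digits = 132, minutes = 55.47; 132 + 55.47/60 = 132.9245000
hemisphere W, so the sign is −

46.071833, -132.924500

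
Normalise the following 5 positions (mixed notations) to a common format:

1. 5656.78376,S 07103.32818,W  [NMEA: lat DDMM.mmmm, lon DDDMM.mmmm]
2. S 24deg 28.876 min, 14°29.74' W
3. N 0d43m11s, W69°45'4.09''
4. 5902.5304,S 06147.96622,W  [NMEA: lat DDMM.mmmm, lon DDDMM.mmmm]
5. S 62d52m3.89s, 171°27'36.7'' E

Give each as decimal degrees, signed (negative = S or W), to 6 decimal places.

Point 1:
  Latitude: split at 2 digits → 56° and 56.78376′; 56 + 56.78376/60 = 56.9463960
  S ⇒ negate
  Longitude: split at 3 digits → 071° and 3.32818′; 71 + 3.32818/60 = 71.0554697
  W → negative
Point 2:
  φ: 28.876′ = 0.481267°; total 24.4812667
  S ⇒ negate
  λ: 29.74′ = 0.495667°; total 14.4956667
  W ⇒ negate
Point 3:
  φ: 43′ + 11″ = 43.18333′; 0 + 43.18333/60 = 0.7197222
  N → positive
  Longitude: 45′ + 4.09″ = 45.06817′; 69 + 45.06817/60 = 69.7511361
  W ⇒ negate
Point 4:
  Latitude: degrees = first 2 digits = 59, minutes = 2.5304; 59 + 2.5304/60 = 59.0421733
  hemisphere S, so the sign is −
  Lon: degrees = first 3 digits = 61, minutes = 47.96622; 61 + 47.96622/60 = 61.7994370
  hemisphere W, so the sign is −
Point 5:
  Latitude: 62° + 52/60 + 3.89/3600 = 62 + 0.866667 + 0.001081 = 62.8677472
  hemisphere S, so the sign is −
  λ: 27′ + 36.7″ = 27.61167′; 171 + 27.61167/60 = 171.4601944
  E ⇒ keep positive

1. -56.946396, -71.055470
2. -24.481267, -14.495667
3. 0.719722, -69.751136
4. -59.042173, -61.799437
5. -62.867747, 171.460194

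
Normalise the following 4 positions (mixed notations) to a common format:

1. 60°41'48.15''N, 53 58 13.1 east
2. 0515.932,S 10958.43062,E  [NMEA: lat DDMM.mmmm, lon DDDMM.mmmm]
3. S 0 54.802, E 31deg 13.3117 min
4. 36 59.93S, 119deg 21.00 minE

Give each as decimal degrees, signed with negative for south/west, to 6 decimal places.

1. 60.696708, 53.970306
2. -5.265533, 109.973844
3. -0.913367, 31.221862
4. -36.998833, 119.350000

Point 1:
  Lat: 60 + 41/60 + 48.15/3600 = 60.6967083
  N → positive
  λ: 58′ + 13.1″ = 58.21833′; 53 + 58.21833/60 = 53.9703056
  E ⇒ keep positive
Point 2:
  Latitude: split at 2 digits → 05° and 15.932′; 5 + 15.932/60 = 5.2655333
  hemisphere S, so the sign is −
  λ: split at 3 digits → 109° and 58.43062′; 109 + 58.43062/60 = 109.9738437
  E → positive
Point 3:
  Latitude: 0 + 54.802/60 = 0.9133667
  hemisphere S, so the sign is −
  Lon: 31 + 13.3117/60 = 31.2218617
  E → positive
Point 4:
  φ: 36 + 59.93/60 = 36.9988333
  S → negative
  Longitude: 21′ = 0.350000°; total 119.3500000
  E → positive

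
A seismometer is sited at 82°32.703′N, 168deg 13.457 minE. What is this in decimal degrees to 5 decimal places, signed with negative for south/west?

82.54505, 168.22428

φ: 82 + 32.703/60 = 82.545050
N → positive
Longitude: 168 + 13.457/60 = 168.224283
E ⇒ keep positive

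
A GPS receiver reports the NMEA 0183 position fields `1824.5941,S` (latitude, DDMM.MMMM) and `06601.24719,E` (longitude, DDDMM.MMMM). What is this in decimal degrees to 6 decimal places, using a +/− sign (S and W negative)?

Latitude: degrees = first 2 digits = 18, minutes = 24.5941; 18 + 24.5941/60 = 18.4099017
S ⇒ negate
Longitude: split at 3 digits → 066° and 1.24719′; 66 + 1.24719/60 = 66.0207865
E → positive

-18.409902, 66.020787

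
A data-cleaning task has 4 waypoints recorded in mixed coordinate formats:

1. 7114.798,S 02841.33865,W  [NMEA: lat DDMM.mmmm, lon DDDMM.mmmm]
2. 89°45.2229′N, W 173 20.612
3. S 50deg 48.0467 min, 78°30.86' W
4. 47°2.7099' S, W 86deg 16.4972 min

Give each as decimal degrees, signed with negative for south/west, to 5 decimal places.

Point 1:
  Lat: degrees = first 2 digits = 71, minutes = 14.798; 71 + 14.798/60 = 71.246633
  hemisphere S, so the sign is −
  Longitude: split at 3 digits → 028° and 41.33865′; 28 + 41.33865/60 = 28.688978
  hemisphere W, so the sign is −
Point 2:
  Lat: 45.2229′ = 0.753715°; total 89.753715
  N ⇒ keep positive
  Longitude: 173 + 20.612/60 = 173.343533
  W → negative
Point 3:
  Lat: 48.0467′ = 0.800778°; total 50.800778
  S ⇒ negate
  Lon: 30.86′ = 0.514333°; total 78.514333
  W ⇒ negate
Point 4:
  Lat: 47 + 2.7099/60 = 47.045165
  S → negative
  Lon: 86 + 16.4972/60 = 86.274953
  hemisphere W, so the sign is −

1. -71.24663, -28.68898
2. 89.75372, -173.34353
3. -50.80078, -78.51433
4. -47.04517, -86.27495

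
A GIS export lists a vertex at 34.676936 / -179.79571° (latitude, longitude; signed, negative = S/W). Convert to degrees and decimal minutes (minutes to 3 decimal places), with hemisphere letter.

34° 40.616′ N, 179° 47.743′ W

Lat: minutes = (34.676936 − 34) × 60 = 40.61616
Longitude is negative → W; |value| = 179.795710
Lon: 179° + 0.795710 × 60 = 179° 47.74260′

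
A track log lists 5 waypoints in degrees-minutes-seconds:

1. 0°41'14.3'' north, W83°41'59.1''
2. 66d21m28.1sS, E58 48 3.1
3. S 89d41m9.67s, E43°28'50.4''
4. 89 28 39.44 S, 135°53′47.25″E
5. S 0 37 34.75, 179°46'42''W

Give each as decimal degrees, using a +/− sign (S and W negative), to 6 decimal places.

1. 0.687306, -83.699750
2. -66.357806, 58.800861
3. -89.686019, 43.480667
4. -89.477622, 135.896458
5. -0.626319, -179.778333

Point 1:
  Lat: 0° + 41/60 + 14.3/3600 = 0 + 0.683333 + 0.003972 = 0.6873056
  N → positive
  Longitude: 83 + 41/60 + 59.1/3600 = 83.6997500
  W → negative
Point 2:
  φ: 21′ + 28.1″ = 21.46833′; 66 + 21.46833/60 = 66.3578056
  S → negative
  λ: 48′ + 3.1″ = 48.05167′; 58 + 48.05167/60 = 58.8008611
  E ⇒ keep positive
Point 3:
  Lat: 89° + 41/60 + 9.67/3600 = 89 + 0.683333 + 0.002686 = 89.6860194
  hemisphere S, so the sign is −
  λ: 28′ + 50.4″ = 28.84000′; 43 + 28.84000/60 = 43.4806667
  E → positive
Point 4:
  Latitude: 89 + 28/60 + 39.44/3600 = 89.4776222
  hemisphere S, so the sign is −
  Longitude: 135 + 53/60 + 47.25/3600 = 135.8964583
  E → positive
Point 5:
  Latitude: 37′ + 34.75″ = 37.57917′; 0 + 37.57917/60 = 0.6263194
  S ⇒ negate
  Longitude: 46′ + 42″ = 46.70000′; 179 + 46.70000/60 = 179.7783333
  hemisphere W, so the sign is −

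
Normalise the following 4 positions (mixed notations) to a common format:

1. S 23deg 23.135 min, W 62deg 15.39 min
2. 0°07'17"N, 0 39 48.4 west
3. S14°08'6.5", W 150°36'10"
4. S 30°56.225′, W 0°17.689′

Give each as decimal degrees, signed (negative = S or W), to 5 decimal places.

1. -23.38558, -62.25650
2. 0.12139, -0.66344
3. -14.13514, -150.60278
4. -30.93708, -0.29482

Point 1:
  Latitude: 23.135′ = 0.385583°; total 23.385583
  hemisphere S, so the sign is −
  λ: 15.39′ = 0.256500°; total 62.256500
  hemisphere W, so the sign is −
Point 2:
  Lat: 7′ + 17″ = 7.28333′; 0 + 7.28333/60 = 0.121389
  N → positive
  Lon: 39′ + 48.4″ = 39.80667′; 0 + 39.80667/60 = 0.663444
  W ⇒ negate
Point 3:
  Latitude: 14 + 8/60 + 6.5/3600 = 14.135139
  S → negative
  λ: 150° + 36/60 + 10/3600 = 150 + 0.600000 + 0.002778 = 150.602778
  W ⇒ negate
Point 4:
  Lat: 56.225′ = 0.937083°; total 30.937083
  S ⇒ negate
  Lon: 17.689′ = 0.294817°; total 0.294817
  W ⇒ negate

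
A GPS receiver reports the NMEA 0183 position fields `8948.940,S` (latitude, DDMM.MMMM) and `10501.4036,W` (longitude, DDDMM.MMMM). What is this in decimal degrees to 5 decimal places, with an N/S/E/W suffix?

Latitude: degrees = first 2 digits = 89, minutes = 48.94; 89 + 48.94/60 = 89.815667
Lon: split at 3 digits → 105° and 1.4036′; 105 + 1.4036/60 = 105.023393

89.81567° S, 105.02339° W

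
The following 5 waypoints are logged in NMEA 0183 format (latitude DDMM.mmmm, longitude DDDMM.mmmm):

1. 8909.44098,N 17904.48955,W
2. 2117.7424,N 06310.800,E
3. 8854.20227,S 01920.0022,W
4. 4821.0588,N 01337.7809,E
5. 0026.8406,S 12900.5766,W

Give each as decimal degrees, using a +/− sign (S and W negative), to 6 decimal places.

1. 89.157350, -179.074826
2. 21.295707, 63.180000
3. -88.903371, -19.333370
4. 48.350980, 13.629682
5. -0.447343, -129.009610

Point 1:
  φ: split at 2 digits → 89° and 9.44098′; 89 + 9.44098/60 = 89.1573497
  N ⇒ keep positive
  Lon: degrees = first 3 digits = 179, minutes = 4.48955; 179 + 4.48955/60 = 179.0748258
  W → negative
Point 2:
  Lat: degrees = first 2 digits = 21, minutes = 17.7424; 21 + 17.7424/60 = 21.2957067
  N ⇒ keep positive
  λ: split at 3 digits → 063° and 10.8′; 63 + 10.8/60 = 63.1800000
  E ⇒ keep positive
Point 3:
  φ: degrees = first 2 digits = 88, minutes = 54.20227; 88 + 54.20227/60 = 88.9033712
  S ⇒ negate
  Longitude: degrees = first 3 digits = 19, minutes = 20.0022; 19 + 20.0022/60 = 19.3333700
  hemisphere W, so the sign is −
Point 4:
  Lat: split at 2 digits → 48° and 21.0588′; 48 + 21.0588/60 = 48.3509800
  N → positive
  λ: split at 3 digits → 013° and 37.7809′; 13 + 37.7809/60 = 13.6296817
  E ⇒ keep positive
Point 5:
  φ: degrees = first 2 digits = 0, minutes = 26.8406; 0 + 26.8406/60 = 0.4473433
  S ⇒ negate
  Lon: degrees = first 3 digits = 129, minutes = 0.5766; 129 + 0.5766/60 = 129.0096100
  W ⇒ negate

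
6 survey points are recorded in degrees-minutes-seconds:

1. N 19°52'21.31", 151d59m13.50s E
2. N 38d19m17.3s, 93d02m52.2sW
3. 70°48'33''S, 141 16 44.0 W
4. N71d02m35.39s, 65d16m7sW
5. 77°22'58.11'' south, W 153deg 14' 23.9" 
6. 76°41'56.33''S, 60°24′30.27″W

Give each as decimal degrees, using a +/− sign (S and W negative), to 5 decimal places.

1. 19.87259, 151.98708
2. 38.32147, -93.04783
3. -70.80917, -141.27889
4. 71.04316, -65.26861
5. -77.38281, -153.23997
6. -76.69898, -60.40841

Point 1:
  Latitude: 19 + 52/60 + 21.31/3600 = 19.872586
  N → positive
  Lon: 59′ + 13.5″ = 59.22500′; 151 + 59.22500/60 = 151.987083
  E → positive
Point 2:
  Latitude: 38 + 19/60 + 17.3/3600 = 38.321472
  N → positive
  Longitude: 2′ + 52.2″ = 2.87000′; 93 + 2.87000/60 = 93.047833
  hemisphere W, so the sign is −
Point 3:
  Latitude: 70° + 48/60 + 33/3600 = 70 + 0.800000 + 0.009167 = 70.809167
  S ⇒ negate
  λ: 141 + 16/60 + 44/3600 = 141.278889
  W ⇒ negate
Point 4:
  φ: 71 + 2/60 + 35.39/3600 = 71.043164
  N ⇒ keep positive
  Longitude: 65° + 16/60 + 7/3600 = 65 + 0.266667 + 0.001944 = 65.268611
  hemisphere W, so the sign is −
Point 5:
  φ: 22′ + 58.11″ = 22.96850′; 77 + 22.96850/60 = 77.382808
  S ⇒ negate
  Longitude: 153° + 14/60 + 23.9/3600 = 153 + 0.233333 + 0.006639 = 153.239972
  W ⇒ negate
Point 6:
  Latitude: 41′ + 56.33″ = 41.93883′; 76 + 41.93883/60 = 76.698981
  S → negative
  Longitude: 24′ + 30.27″ = 24.50450′; 60 + 24.50450/60 = 60.408408
  W → negative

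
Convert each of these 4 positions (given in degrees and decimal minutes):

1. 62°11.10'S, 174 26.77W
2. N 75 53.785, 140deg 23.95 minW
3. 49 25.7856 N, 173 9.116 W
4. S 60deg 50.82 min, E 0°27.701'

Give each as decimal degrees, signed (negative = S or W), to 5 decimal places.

Point 1:
  Latitude: 11.1′ = 0.185000°; total 62.185000
  hemisphere S, so the sign is −
  λ: 26.77′ = 0.446167°; total 174.446167
  W ⇒ negate
Point 2:
  Lat: 75 + 53.785/60 = 75.896417
  N ⇒ keep positive
  Longitude: 23.95′ = 0.399167°; total 140.399167
  hemisphere W, so the sign is −
Point 3:
  Lat: 25.7856′ = 0.429760°; total 49.429760
  N ⇒ keep positive
  Longitude: 173 + 9.116/60 = 173.151933
  W ⇒ negate
Point 4:
  Latitude: 50.82′ = 0.847000°; total 60.847000
  hemisphere S, so the sign is −
  λ: 27.701′ = 0.461683°; total 0.461683
  E → positive

1. -62.18500, -174.44617
2. 75.89642, -140.39917
3. 49.42976, -173.15193
4. -60.84700, 0.46168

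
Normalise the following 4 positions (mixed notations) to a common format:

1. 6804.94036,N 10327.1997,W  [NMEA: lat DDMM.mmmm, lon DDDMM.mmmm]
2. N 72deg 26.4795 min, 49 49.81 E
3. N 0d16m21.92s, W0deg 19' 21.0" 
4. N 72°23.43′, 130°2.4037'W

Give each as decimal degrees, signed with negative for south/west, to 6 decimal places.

Point 1:
  Lat: split at 2 digits → 68° and 4.94036′; 68 + 4.94036/60 = 68.0823393
  N ⇒ keep positive
  λ: degrees = first 3 digits = 103, minutes = 27.1997; 103 + 27.1997/60 = 103.4533283
  W → negative
Point 2:
  Lat: 26.4795′ = 0.441325°; total 72.4413250
  N ⇒ keep positive
  Longitude: 49 + 49.81/60 = 49.8301667
  E → positive
Point 3:
  Lat: 0° + 16/60 + 21.92/3600 = 0 + 0.266667 + 0.006089 = 0.2727556
  N → positive
  λ: 0 + 19/60 + 21/3600 = 0.3225000
  W → negative
Point 4:
  Lat: 23.43′ = 0.390500°; total 72.3905000
  N → positive
  Longitude: 2.4037′ = 0.040062°; total 130.0400617
  W → negative

1. 68.082339, -103.453328
2. 72.441325, 49.830167
3. 0.272756, -0.322500
4. 72.390500, -130.040062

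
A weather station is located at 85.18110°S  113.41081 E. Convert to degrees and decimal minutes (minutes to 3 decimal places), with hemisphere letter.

φ: 85° + 0.181100 × 60 = 85° 10.86600′
Longitude: 113° + 0.410810 × 60 = 113° 24.64860′

85° 10.866′ S, 113° 24.649′ E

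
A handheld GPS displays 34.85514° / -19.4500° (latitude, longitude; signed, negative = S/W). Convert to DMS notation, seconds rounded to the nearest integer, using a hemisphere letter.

34°51′19″ N, 19°27′0″ W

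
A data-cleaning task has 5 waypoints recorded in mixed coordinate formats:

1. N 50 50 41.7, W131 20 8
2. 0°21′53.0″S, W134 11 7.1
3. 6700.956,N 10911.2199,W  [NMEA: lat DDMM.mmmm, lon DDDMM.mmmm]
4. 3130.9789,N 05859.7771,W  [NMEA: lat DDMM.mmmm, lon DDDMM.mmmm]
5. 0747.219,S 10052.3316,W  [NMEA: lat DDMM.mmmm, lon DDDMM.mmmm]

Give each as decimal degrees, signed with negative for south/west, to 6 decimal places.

1. 50.844917, -131.335556
2. -0.364722, -134.185306
3. 67.015933, -109.186998
4. 31.516315, -58.996285
5. -7.786983, -100.872193

Point 1:
  φ: 50′ + 41.7″ = 50.69500′; 50 + 50.69500/60 = 50.8449167
  N ⇒ keep positive
  λ: 20′ + 8″ = 20.13333′; 131 + 20.13333/60 = 131.3355556
  hemisphere W, so the sign is −
Point 2:
  Latitude: 0 + 21/60 + 53/3600 = 0.3647222
  S → negative
  Longitude: 11′ + 7.1″ = 11.11833′; 134 + 11.11833/60 = 134.1853056
  hemisphere W, so the sign is −
Point 3:
  Lat: split at 2 digits → 67° and 0.956′; 67 + 0.956/60 = 67.0159333
  N → positive
  Longitude: split at 3 digits → 109° and 11.2199′; 109 + 11.2199/60 = 109.1869983
  hemisphere W, so the sign is −
Point 4:
  Latitude: degrees = first 2 digits = 31, minutes = 30.9789; 31 + 30.9789/60 = 31.5163150
  N → positive
  Longitude: degrees = first 3 digits = 58, minutes = 59.7771; 58 + 59.7771/60 = 58.9962850
  W → negative
Point 5:
  Lat: degrees = first 2 digits = 7, minutes = 47.219; 7 + 47.219/60 = 7.7869833
  S → negative
  Longitude: degrees = first 3 digits = 100, minutes = 52.3316; 100 + 52.3316/60 = 100.8721933
  W → negative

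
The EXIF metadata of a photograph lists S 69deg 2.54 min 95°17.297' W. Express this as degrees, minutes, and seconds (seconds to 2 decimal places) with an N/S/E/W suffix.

Lat: 2.54000′ → 2′ and 0.54000 × 60 = 32.4000″
Lon: 17.29700′ → 17′ and 0.29700 × 60 = 17.8200″

69°02′32.40″ S, 95°17′17.82″ W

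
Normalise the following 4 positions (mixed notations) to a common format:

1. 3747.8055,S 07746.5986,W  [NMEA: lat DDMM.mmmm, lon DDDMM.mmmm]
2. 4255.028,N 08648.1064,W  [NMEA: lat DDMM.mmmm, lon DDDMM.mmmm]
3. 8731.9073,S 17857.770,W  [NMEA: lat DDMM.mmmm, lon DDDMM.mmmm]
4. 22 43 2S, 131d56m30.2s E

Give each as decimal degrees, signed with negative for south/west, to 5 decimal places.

1. -37.79676, -77.77664
2. 42.91713, -86.80177
3. -87.53179, -178.96283
4. -22.71722, 131.94172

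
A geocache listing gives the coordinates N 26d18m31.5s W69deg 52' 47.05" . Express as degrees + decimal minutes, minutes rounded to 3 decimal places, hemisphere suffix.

26° 18.525′ N, 69° 52.784′ W

φ: seconds/60 = 0.52500; minutes = 18 + 0.52500 = 18.52500
Longitude: seconds/60 = 0.78417; minutes = 52 + 0.78417 = 52.78417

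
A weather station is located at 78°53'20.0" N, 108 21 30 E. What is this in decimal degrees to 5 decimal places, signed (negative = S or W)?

78.88889, 108.35833

φ: 78° + 53/60 + 20/3600 = 78 + 0.883333 + 0.005556 = 78.888889
N → positive
Longitude: 21′ + 30″ = 21.50000′; 108 + 21.50000/60 = 108.358333
E ⇒ keep positive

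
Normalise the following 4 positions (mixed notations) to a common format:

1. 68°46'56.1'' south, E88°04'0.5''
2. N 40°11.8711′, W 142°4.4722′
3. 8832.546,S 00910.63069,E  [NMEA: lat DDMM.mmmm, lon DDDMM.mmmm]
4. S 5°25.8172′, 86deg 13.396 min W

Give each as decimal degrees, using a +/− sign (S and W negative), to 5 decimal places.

1. -68.78225, 88.06681
2. 40.19785, -142.07454
3. -88.54243, 9.17718
4. -5.43029, -86.22327

Point 1:
  Latitude: 46′ + 56.1″ = 46.93500′; 68 + 46.93500/60 = 68.782250
  S → negative
  λ: 88 + 4/60 + 0.5/3600 = 88.066806
  E → positive
Point 2:
  Latitude: 11.8711′ = 0.197852°; total 40.197852
  N ⇒ keep positive
  λ: 142 + 4.4722/60 = 142.074537
  hemisphere W, so the sign is −
Point 3:
  Lat: split at 2 digits → 88° and 32.546′; 88 + 32.546/60 = 88.542433
  S → negative
  Longitude: degrees = first 3 digits = 9, minutes = 10.63069; 9 + 10.63069/60 = 9.177178
  E → positive
Point 4:
  φ: 5 + 25.8172/60 = 5.430287
  S ⇒ negate
  Longitude: 13.396′ = 0.223267°; total 86.223267
  W ⇒ negate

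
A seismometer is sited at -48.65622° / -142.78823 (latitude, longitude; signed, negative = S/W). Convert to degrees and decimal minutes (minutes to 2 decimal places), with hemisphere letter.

Latitude is negative → S; |value| = 48.656220
Latitude: minutes = (48.656220 − 48) × 60 = 39.3732
Longitude is negative → W; |value| = 142.788230
Lon: fractional part 0.788230 → 47.2938 minutes

48° 39.37′ S, 142° 47.29′ W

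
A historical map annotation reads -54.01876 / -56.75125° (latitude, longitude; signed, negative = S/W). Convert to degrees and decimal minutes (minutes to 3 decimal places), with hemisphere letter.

54° 1.126′ S, 56° 45.075′ W

Latitude is negative → S; |value| = 54.018760
Latitude: fractional part 0.018760 → 1.12560 minutes
Longitude is negative → W; |value| = 56.751250
λ: 56° + 0.751250 × 60 = 56° 45.07500′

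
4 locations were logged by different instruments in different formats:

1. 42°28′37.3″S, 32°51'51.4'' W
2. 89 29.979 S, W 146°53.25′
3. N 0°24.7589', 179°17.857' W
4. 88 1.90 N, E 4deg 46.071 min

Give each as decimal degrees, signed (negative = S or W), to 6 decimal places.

1. -42.477028, -32.864278
2. -89.499650, -146.887500
3. 0.412648, -179.297617
4. 88.031667, 4.767850

Point 1:
  Latitude: 28′ + 37.3″ = 28.62167′; 42 + 28.62167/60 = 42.4770278
  S ⇒ negate
  λ: 32° + 51/60 + 51.4/3600 = 32 + 0.850000 + 0.014278 = 32.8642778
  hemisphere W, so the sign is −
Point 2:
  Latitude: 29.979′ = 0.499650°; total 89.4996500
  hemisphere S, so the sign is −
  Lon: 53.25′ = 0.887500°; total 146.8875000
  hemisphere W, so the sign is −
Point 3:
  Lat: 0 + 24.7589/60 = 0.4126483
  N → positive
  Longitude: 17.857′ = 0.297617°; total 179.2976167
  W ⇒ negate
Point 4:
  φ: 1.9′ = 0.031667°; total 88.0316667
  N → positive
  Lon: 46.071′ = 0.767850°; total 4.7678500
  E ⇒ keep positive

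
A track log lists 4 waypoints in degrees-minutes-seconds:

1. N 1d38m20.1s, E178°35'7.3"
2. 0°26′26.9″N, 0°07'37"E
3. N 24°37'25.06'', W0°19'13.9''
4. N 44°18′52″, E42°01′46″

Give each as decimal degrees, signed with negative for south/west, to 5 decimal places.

1. 1.63892, 178.58536
2. 0.44081, 0.12694
3. 24.62363, -0.32053
4. 44.31444, 42.02944

Point 1:
  Latitude: 38′ + 20.1″ = 38.33500′; 1 + 38.33500/60 = 1.638917
  N ⇒ keep positive
  λ: 35′ + 7.3″ = 35.12167′; 178 + 35.12167/60 = 178.585361
  E ⇒ keep positive
Point 2:
  Latitude: 0 + 26/60 + 26.9/3600 = 0.440806
  N → positive
  Lon: 0 + 7/60 + 37/3600 = 0.126944
  E → positive
Point 3:
  Latitude: 24 + 37/60 + 25.06/3600 = 24.623628
  N → positive
  λ: 0 + 19/60 + 13.9/3600 = 0.320528
  W → negative
Point 4:
  φ: 44° + 18/60 + 52/3600 = 44 + 0.300000 + 0.014444 = 44.314444
  N → positive
  λ: 42 + 1/60 + 46/3600 = 42.029444
  E → positive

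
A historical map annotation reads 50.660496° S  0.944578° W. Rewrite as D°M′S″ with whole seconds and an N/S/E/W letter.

50°39′38″ S, 0°56′40″ W

φ: whole degrees 50; 39.62976′ → 39′ and 37.79″
Lon: whole degrees 0; 56.67468′ → 56′ and 40.48″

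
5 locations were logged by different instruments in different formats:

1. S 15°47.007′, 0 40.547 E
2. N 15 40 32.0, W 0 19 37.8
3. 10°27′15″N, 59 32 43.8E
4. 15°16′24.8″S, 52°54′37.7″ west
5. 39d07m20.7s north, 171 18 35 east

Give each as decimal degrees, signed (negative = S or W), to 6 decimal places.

1. -15.783450, 0.675783
2. 15.675556, -0.327167
3. 10.454167, 59.545500
4. -15.273556, -52.910472
5. 39.122417, 171.309722

Point 1:
  Latitude: 15 + 47.007/60 = 15.7834500
  S → negative
  Longitude: 40.547′ = 0.675783°; total 0.6757833
  E → positive
Point 2:
  φ: 40′ + 32″ = 40.53333′; 15 + 40.53333/60 = 15.6755556
  N → positive
  Lon: 19′ + 37.8″ = 19.63000′; 0 + 19.63000/60 = 0.3271667
  W ⇒ negate
Point 3:
  Lat: 10 + 27/60 + 15/3600 = 10.4541667
  N ⇒ keep positive
  λ: 59 + 32/60 + 43.8/3600 = 59.5455000
  E ⇒ keep positive
Point 4:
  Lat: 16′ + 24.8″ = 16.41333′; 15 + 16.41333/60 = 15.2735556
  hemisphere S, so the sign is −
  Lon: 52 + 54/60 + 37.7/3600 = 52.9104722
  W → negative
Point 5:
  Latitude: 7′ + 20.7″ = 7.34500′; 39 + 7.34500/60 = 39.1224167
  N ⇒ keep positive
  Lon: 171 + 18/60 + 35/3600 = 171.3097222
  E ⇒ keep positive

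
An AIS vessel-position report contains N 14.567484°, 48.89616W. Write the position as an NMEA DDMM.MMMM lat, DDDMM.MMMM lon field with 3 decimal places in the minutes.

φ: minutes = (14.567484 − 14) × 60 = 34.04904
Lon: 48° + 0.896160 × 60 = 48° 53.76960′

1434.049,N / 04853.770,W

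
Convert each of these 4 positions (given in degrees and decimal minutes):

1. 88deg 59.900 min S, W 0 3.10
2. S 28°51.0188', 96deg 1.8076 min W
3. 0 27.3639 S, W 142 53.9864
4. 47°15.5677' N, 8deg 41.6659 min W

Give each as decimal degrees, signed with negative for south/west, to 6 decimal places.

1. -88.998333, -0.051667
2. -28.850313, -96.030127
3. -0.456065, -142.899773
4. 47.259462, -8.694432

Point 1:
  Lat: 88 + 59.9/60 = 88.9983333
  S ⇒ negate
  Lon: 3.1′ = 0.051667°; total 0.0516667
  W → negative
Point 2:
  φ: 51.0188′ = 0.850313°; total 28.8503133
  S ⇒ negate
  λ: 96 + 1.8076/60 = 96.0301267
  W ⇒ negate
Point 3:
  φ: 0 + 27.3639/60 = 0.4560650
  S → negative
  Longitude: 53.9864′ = 0.899773°; total 142.8997733
  hemisphere W, so the sign is −
Point 4:
  Lat: 47 + 15.5677/60 = 47.2594617
  N → positive
  Longitude: 41.6659′ = 0.694432°; total 8.6944317
  W → negative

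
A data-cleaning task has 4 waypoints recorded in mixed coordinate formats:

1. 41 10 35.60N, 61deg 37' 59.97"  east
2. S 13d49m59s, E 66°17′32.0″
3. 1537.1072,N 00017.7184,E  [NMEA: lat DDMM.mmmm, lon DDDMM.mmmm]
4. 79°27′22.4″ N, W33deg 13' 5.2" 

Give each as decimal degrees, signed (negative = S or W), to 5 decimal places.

1. 41.17656, 61.63333
2. -13.83306, 66.29222
3. 15.61845, 0.29531
4. 79.45622, -33.21811

Point 1:
  Lat: 41° + 10/60 + 35.6/3600 = 41 + 0.166667 + 0.009889 = 41.176556
  N ⇒ keep positive
  Lon: 37′ + 59.97″ = 37.99950′; 61 + 37.99950/60 = 61.633325
  E → positive
Point 2:
  Latitude: 49′ + 59″ = 49.98333′; 13 + 49.98333/60 = 13.833056
  hemisphere S, so the sign is −
  Longitude: 66 + 17/60 + 32/3600 = 66.292222
  E → positive
Point 3:
  φ: degrees = first 2 digits = 15, minutes = 37.1072; 15 + 37.1072/60 = 15.618453
  N → positive
  Longitude: split at 3 digits → 000° and 17.7184′; 0 + 17.7184/60 = 0.295307
  E ⇒ keep positive
Point 4:
  Latitude: 79° + 27/60 + 22.4/3600 = 79 + 0.450000 + 0.006222 = 79.456222
  N ⇒ keep positive
  λ: 13′ + 5.2″ = 13.08667′; 33 + 13.08667/60 = 33.218111
  W ⇒ negate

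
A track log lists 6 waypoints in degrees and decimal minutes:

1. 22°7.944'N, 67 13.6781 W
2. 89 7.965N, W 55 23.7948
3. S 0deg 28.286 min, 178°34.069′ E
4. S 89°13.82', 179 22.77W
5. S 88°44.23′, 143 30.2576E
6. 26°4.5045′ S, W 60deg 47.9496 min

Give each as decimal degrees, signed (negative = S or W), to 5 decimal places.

Point 1:
  Latitude: 22 + 7.944/60 = 22.132400
  N → positive
  λ: 67 + 13.6781/60 = 67.227968
  hemisphere W, so the sign is −
Point 2:
  Latitude: 89 + 7.965/60 = 89.132750
  N → positive
  Lon: 23.7948′ = 0.396580°; total 55.396580
  hemisphere W, so the sign is −
Point 3:
  Latitude: 28.286′ = 0.471433°; total 0.471433
  S → negative
  λ: 178 + 34.069/60 = 178.567817
  E → positive
Point 4:
  φ: 13.82′ = 0.230333°; total 89.230333
  hemisphere S, so the sign is −
  Lon: 22.77′ = 0.379500°; total 179.379500
  hemisphere W, so the sign is −
Point 5:
  Latitude: 88 + 44.23/60 = 88.737167
  S ⇒ negate
  Longitude: 143 + 30.2576/60 = 143.504293
  E ⇒ keep positive
Point 6:
  Latitude: 26 + 4.5045/60 = 26.075075
  hemisphere S, so the sign is −
  λ: 47.9496′ = 0.799160°; total 60.799160
  W → negative

1. 22.13240, -67.22797
2. 89.13275, -55.39658
3. -0.47143, 178.56782
4. -89.23033, -179.37950
5. -88.73717, 143.50429
6. -26.07508, -60.79916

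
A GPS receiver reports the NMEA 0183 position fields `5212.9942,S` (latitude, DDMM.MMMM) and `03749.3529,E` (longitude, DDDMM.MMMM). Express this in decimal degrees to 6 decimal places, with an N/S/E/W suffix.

52.216570° S, 37.822548° E

Latitude: split at 2 digits → 52° and 12.9942′; 52 + 12.9942/60 = 52.2165700
Lon: split at 3 digits → 037° and 49.3529′; 37 + 49.3529/60 = 37.8225483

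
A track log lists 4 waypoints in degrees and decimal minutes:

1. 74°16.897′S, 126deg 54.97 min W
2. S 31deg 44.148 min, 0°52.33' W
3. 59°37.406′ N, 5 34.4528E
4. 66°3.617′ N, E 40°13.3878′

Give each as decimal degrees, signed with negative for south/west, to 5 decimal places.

Point 1:
  Lat: 16.897′ = 0.281617°; total 74.281617
  S ⇒ negate
  Lon: 54.97′ = 0.916167°; total 126.916167
  hemisphere W, so the sign is −
Point 2:
  Latitude: 31 + 44.148/60 = 31.735800
  S → negative
  λ: 0 + 52.33/60 = 0.872167
  W ⇒ negate
Point 3:
  φ: 59 + 37.406/60 = 59.623433
  N → positive
  Lon: 5 + 34.4528/60 = 5.574213
  E → positive
Point 4:
  Lat: 66 + 3.617/60 = 66.060283
  N → positive
  λ: 40 + 13.3878/60 = 40.223130
  E ⇒ keep positive

1. -74.28162, -126.91617
2. -31.73580, -0.87217
3. 59.62343, 5.57421
4. 66.06028, 40.22313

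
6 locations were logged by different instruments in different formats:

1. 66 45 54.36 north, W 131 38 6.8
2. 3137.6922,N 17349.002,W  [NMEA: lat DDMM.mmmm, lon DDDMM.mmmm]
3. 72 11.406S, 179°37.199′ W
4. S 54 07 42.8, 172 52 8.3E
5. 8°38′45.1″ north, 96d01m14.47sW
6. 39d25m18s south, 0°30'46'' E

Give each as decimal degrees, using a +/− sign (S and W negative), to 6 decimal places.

1. 66.765100, -131.635222
2. 31.628203, -173.816700
3. -72.190100, -179.619983
4. -54.128556, 172.868972
5. 8.645861, -96.020686
6. -39.421667, 0.512778

Point 1:
  Lat: 66° + 45/60 + 54.36/3600 = 66 + 0.750000 + 0.015100 = 66.7651000
  N ⇒ keep positive
  λ: 131 + 38/60 + 6.8/3600 = 131.6352222
  W ⇒ negate
Point 2:
  Latitude: split at 2 digits → 31° and 37.6922′; 31 + 37.6922/60 = 31.6282033
  N → positive
  λ: split at 3 digits → 173° and 49.002′; 173 + 49.002/60 = 173.8167000
  W ⇒ negate
Point 3:
  Latitude: 11.406′ = 0.190100°; total 72.1901000
  S → negative
  λ: 37.199′ = 0.619983°; total 179.6199833
  W ⇒ negate
Point 4:
  Latitude: 7′ + 42.8″ = 7.71333′; 54 + 7.71333/60 = 54.1285556
  hemisphere S, so the sign is −
  Lon: 172 + 52/60 + 8.3/3600 = 172.8689722
  E → positive
Point 5:
  Latitude: 38′ + 45.1″ = 38.75167′; 8 + 38.75167/60 = 8.6458611
  N ⇒ keep positive
  λ: 96 + 1/60 + 14.47/3600 = 96.0206861
  hemisphere W, so the sign is −
Point 6:
  Lat: 39 + 25/60 + 18/3600 = 39.4216667
  S → negative
  Longitude: 0 + 30/60 + 46/3600 = 0.5127778
  E → positive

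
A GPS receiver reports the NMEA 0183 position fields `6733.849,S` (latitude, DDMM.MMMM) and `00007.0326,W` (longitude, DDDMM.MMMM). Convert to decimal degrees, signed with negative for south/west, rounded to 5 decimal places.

φ: split at 2 digits → 67° and 33.849′; 67 + 33.849/60 = 67.564150
S ⇒ negate
λ: split at 3 digits → 000° and 7.0326′; 0 + 7.0326/60 = 0.117210
W → negative

-67.56415, -0.11721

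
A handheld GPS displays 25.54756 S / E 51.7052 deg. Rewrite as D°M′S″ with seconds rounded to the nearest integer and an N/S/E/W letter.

25°32′51″ S, 51°42′19″ E

Lat: whole degrees 25; 32.85360′ → 32′ and 51.22″
λ: 0.705200 × 60 = 42.31200′ → 42′, remainder × 60 = 18.72″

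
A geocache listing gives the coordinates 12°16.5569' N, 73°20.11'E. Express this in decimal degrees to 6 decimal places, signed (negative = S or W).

φ: 16.5569′ = 0.275948°; total 12.2759483
N → positive
Longitude: 20.11′ = 0.335167°; total 73.3351667
E → positive

12.275948, 73.335167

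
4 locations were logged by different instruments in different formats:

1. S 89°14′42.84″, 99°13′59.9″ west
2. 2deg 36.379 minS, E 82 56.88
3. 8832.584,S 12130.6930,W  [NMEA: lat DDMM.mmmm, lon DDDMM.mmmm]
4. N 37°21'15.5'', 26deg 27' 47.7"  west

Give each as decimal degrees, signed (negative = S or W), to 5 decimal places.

1. -89.24523, -99.23331
2. -2.60632, 82.94800
3. -88.54307, -121.51155
4. 37.35431, -26.46325

Point 1:
  Latitude: 89 + 14/60 + 42.84/3600 = 89.245233
  hemisphere S, so the sign is −
  Longitude: 99 + 13/60 + 59.9/3600 = 99.233306
  hemisphere W, so the sign is −
Point 2:
  Latitude: 36.379′ = 0.606317°; total 2.606317
  hemisphere S, so the sign is −
  Longitude: 82 + 56.88/60 = 82.948000
  E ⇒ keep positive
Point 3:
  Lat: degrees = first 2 digits = 88, minutes = 32.584; 88 + 32.584/60 = 88.543067
  S → negative
  Longitude: split at 3 digits → 121° and 30.693′; 121 + 30.693/60 = 121.511550
  W ⇒ negate
Point 4:
  Lat: 21′ + 15.5″ = 21.25833′; 37 + 21.25833/60 = 37.354306
  N → positive
  Longitude: 26 + 27/60 + 47.7/3600 = 26.463250
  hemisphere W, so the sign is −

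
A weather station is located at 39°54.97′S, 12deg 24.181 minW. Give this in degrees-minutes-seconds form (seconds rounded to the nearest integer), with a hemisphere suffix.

39°54′58″ S, 12°24′11″ W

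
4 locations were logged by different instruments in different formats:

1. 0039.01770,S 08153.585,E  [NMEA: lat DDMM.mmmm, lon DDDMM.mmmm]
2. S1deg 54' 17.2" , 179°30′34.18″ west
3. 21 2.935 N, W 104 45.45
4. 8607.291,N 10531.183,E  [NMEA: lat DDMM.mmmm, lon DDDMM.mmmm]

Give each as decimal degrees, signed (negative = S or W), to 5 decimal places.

Point 1:
  φ: degrees = first 2 digits = 0, minutes = 39.0177; 0 + 39.0177/60 = 0.650295
  S → negative
  λ: split at 3 digits → 081° and 53.585′; 81 + 53.585/60 = 81.893083
  E → positive
Point 2:
  φ: 54′ + 17.2″ = 54.28667′; 1 + 54.28667/60 = 1.904778
  S ⇒ negate
  Lon: 179 + 30/60 + 34.18/3600 = 179.509494
  W → negative
Point 3:
  Latitude: 2.935′ = 0.048917°; total 21.048917
  N → positive
  Longitude: 45.45′ = 0.757500°; total 104.757500
  W → negative
Point 4:
  φ: split at 2 digits → 86° and 7.291′; 86 + 7.291/60 = 86.121517
  N → positive
  Longitude: split at 3 digits → 105° and 31.183′; 105 + 31.183/60 = 105.519717
  E ⇒ keep positive

1. -0.65030, 81.89308
2. -1.90478, -179.50949
3. 21.04892, -104.75750
4. 86.12152, 105.51972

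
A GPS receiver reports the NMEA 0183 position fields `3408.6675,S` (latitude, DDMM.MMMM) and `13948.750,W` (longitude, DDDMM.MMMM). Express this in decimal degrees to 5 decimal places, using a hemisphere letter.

Latitude: split at 2 digits → 34° and 8.6675′; 34 + 8.6675/60 = 34.144458
λ: degrees = first 3 digits = 139, minutes = 48.75; 139 + 48.75/60 = 139.812500

34.14446° S, 139.81250° W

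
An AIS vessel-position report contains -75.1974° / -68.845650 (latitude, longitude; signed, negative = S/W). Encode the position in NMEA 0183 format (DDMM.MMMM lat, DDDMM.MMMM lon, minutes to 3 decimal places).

7511.844,S / 06850.739,W

Latitude is negative → S; |value| = 75.197400
Latitude: 75° + 0.197400 × 60 = 75° 11.84400′
Longitude is negative → W; |value| = 68.845650
Longitude: 68° + 0.845650 × 60 = 68° 50.73900′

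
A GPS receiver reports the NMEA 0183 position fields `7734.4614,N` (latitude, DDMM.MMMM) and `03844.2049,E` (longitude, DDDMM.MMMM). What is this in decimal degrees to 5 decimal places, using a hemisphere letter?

Latitude: split at 2 digits → 77° and 34.4614′; 77 + 34.4614/60 = 77.574357
Lon: degrees = first 3 digits = 38, minutes = 44.2049; 38 + 44.2049/60 = 38.736748

77.57436° N, 38.73675° E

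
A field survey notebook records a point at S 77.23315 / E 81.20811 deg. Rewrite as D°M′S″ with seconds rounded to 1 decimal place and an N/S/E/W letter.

77°13′59.3″ S, 81°12′29.2″ E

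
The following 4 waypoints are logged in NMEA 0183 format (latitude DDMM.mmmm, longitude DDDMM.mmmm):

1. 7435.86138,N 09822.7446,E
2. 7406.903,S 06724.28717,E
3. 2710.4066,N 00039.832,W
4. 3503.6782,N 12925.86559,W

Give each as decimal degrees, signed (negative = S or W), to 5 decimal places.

1. 74.59769, 98.37908
2. -74.11505, 67.40479
3. 27.17344, -0.66387
4. 35.06130, -129.43109

Point 1:
  Lat: split at 2 digits → 74° and 35.86138′; 74 + 35.86138/60 = 74.597690
  N → positive
  Longitude: split at 3 digits → 098° and 22.7446′; 98 + 22.7446/60 = 98.379077
  E ⇒ keep positive
Point 2:
  φ: split at 2 digits → 74° and 6.903′; 74 + 6.903/60 = 74.115050
  S ⇒ negate
  Longitude: degrees = first 3 digits = 67, minutes = 24.28717; 67 + 24.28717/60 = 67.404786
  E ⇒ keep positive
Point 3:
  φ: degrees = first 2 digits = 27, minutes = 10.4066; 27 + 10.4066/60 = 27.173443
  N → positive
  Longitude: split at 3 digits → 000° and 39.832′; 0 + 39.832/60 = 0.663867
  hemisphere W, so the sign is −
Point 4:
  Latitude: degrees = first 2 digits = 35, minutes = 3.6782; 35 + 3.6782/60 = 35.061303
  N ⇒ keep positive
  Longitude: split at 3 digits → 129° and 25.86559′; 129 + 25.86559/60 = 129.431093
  hemisphere W, so the sign is −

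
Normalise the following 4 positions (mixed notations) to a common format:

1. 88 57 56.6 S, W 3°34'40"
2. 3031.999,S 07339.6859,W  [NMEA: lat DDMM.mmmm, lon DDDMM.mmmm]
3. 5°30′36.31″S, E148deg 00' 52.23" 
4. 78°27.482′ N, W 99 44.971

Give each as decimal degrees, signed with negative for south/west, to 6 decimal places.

Point 1:
  Latitude: 88° + 57/60 + 56.6/3600 = 88 + 0.950000 + 0.015722 = 88.9657222
  S ⇒ negate
  Lon: 34′ + 40″ = 34.66667′; 3 + 34.66667/60 = 3.5777778
  hemisphere W, so the sign is −
Point 2:
  φ: degrees = first 2 digits = 30, minutes = 31.999; 30 + 31.999/60 = 30.5333167
  hemisphere S, so the sign is −
  Longitude: split at 3 digits → 073° and 39.6859′; 73 + 39.6859/60 = 73.6614317
  W ⇒ negate
Point 3:
  Latitude: 5 + 30/60 + 36.31/3600 = 5.5100861
  S ⇒ negate
  Longitude: 0′ + 52.23″ = 0.87050′; 148 + 0.87050/60 = 148.0145083
  E → positive
Point 4:
  Lat: 78 + 27.482/60 = 78.4580333
  N ⇒ keep positive
  λ: 44.971′ = 0.749517°; total 99.7495167
  W → negative

1. -88.965722, -3.577778
2. -30.533317, -73.661432
3. -5.510086, 148.014508
4. 78.458033, -99.749517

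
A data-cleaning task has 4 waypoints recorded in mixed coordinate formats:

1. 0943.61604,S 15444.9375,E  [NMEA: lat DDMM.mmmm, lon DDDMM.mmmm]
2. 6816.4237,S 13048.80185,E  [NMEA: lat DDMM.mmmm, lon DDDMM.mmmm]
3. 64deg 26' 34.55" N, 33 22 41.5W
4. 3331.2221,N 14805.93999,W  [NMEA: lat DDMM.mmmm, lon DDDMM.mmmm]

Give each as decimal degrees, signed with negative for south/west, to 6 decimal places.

1. -9.726934, 154.748958
2. -68.273728, 130.813364
3. 64.442931, -33.378194
4. 33.520368, -148.099000

Point 1:
  Lat: degrees = first 2 digits = 9, minutes = 43.61604; 9 + 43.61604/60 = 9.7269340
  S → negative
  Lon: split at 3 digits → 154° and 44.9375′; 154 + 44.9375/60 = 154.7489583
  E → positive
Point 2:
  Lat: split at 2 digits → 68° and 16.4237′; 68 + 16.4237/60 = 68.2737283
  S → negative
  λ: split at 3 digits → 130° and 48.80185′; 130 + 48.80185/60 = 130.8133642
  E → positive
Point 3:
  Lat: 64° + 26/60 + 34.55/3600 = 64 + 0.433333 + 0.009597 = 64.4429306
  N → positive
  Lon: 33° + 22/60 + 41.5/3600 = 33 + 0.366667 + 0.011528 = 33.3781944
  hemisphere W, so the sign is −
Point 4:
  Latitude: degrees = first 2 digits = 33, minutes = 31.2221; 33 + 31.2221/60 = 33.5203683
  N ⇒ keep positive
  λ: split at 3 digits → 148° and 5.93999′; 148 + 5.93999/60 = 148.0989998
  hemisphere W, so the sign is −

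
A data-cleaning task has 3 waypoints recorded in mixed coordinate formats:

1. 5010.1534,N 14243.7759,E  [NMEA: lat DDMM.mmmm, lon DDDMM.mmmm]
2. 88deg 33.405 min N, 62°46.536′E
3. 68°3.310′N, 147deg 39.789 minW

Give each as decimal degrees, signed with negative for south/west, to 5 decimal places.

Point 1:
  Latitude: split at 2 digits → 50° and 10.1534′; 50 + 10.1534/60 = 50.169223
  N ⇒ keep positive
  Longitude: split at 3 digits → 142° and 43.7759′; 142 + 43.7759/60 = 142.729598
  E → positive
Point 2:
  Latitude: 88 + 33.405/60 = 88.556750
  N → positive
  Longitude: 62 + 46.536/60 = 62.775600
  E ⇒ keep positive
Point 3:
  Lat: 68 + 3.31/60 = 68.055167
  N ⇒ keep positive
  Lon: 39.789′ = 0.663150°; total 147.663150
  W ⇒ negate

1. 50.16922, 142.72960
2. 88.55675, 62.77560
3. 68.05517, -147.66315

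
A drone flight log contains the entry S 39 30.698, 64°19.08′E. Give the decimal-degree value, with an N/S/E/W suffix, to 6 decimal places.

39.511633° S, 64.318000° E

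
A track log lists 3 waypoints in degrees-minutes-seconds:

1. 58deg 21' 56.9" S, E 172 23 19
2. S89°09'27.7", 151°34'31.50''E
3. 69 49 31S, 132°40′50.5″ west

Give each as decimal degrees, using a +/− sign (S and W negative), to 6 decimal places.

1. -58.365806, 172.388611
2. -89.157694, 151.575417
3. -69.825278, -132.680694

Point 1:
  φ: 58 + 21/60 + 56.9/3600 = 58.3658056
  hemisphere S, so the sign is −
  Longitude: 172° + 23/60 + 19/3600 = 172 + 0.383333 + 0.005278 = 172.3886111
  E → positive
Point 2:
  Latitude: 89 + 9/60 + 27.7/3600 = 89.1576944
  S ⇒ negate
  Longitude: 151° + 34/60 + 31.5/3600 = 151 + 0.566667 + 0.008750 = 151.5754167
  E ⇒ keep positive
Point 3:
  Lat: 69° + 49/60 + 31/3600 = 69 + 0.816667 + 0.008611 = 69.8252778
  S ⇒ negate
  Lon: 132° + 40/60 + 50.5/3600 = 132 + 0.666667 + 0.014028 = 132.6806944
  W ⇒ negate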